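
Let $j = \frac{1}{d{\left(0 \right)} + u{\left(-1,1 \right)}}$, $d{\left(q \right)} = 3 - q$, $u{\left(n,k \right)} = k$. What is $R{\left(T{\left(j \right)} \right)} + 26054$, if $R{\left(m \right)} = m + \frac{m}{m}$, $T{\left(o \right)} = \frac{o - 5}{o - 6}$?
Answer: $\frac{599284}{23} \approx 26056.0$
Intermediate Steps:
$j = \frac{1}{4}$ ($j = \frac{1}{\left(3 - 0\right) + 1} = \frac{1}{\left(3 + 0\right) + 1} = \frac{1}{3 + 1} = \frac{1}{4} \approx 0.25$)
$T{\left(o \right)} = \frac{-5 + o}{-6 + o}$
$R{\left(m \right)} = 1 + m$ ($R{\left(m \right)} = m + 1 = 1 + m$)
$R{\left(T{\left(j \right)} \right)} + 26054 = \left(1 + \frac{-5 + \frac{1}{4}}{-6 + \frac{1}{4}}\right) + 26054 = \left(1 + \frac{1}{- \frac{23}{4}} \left(- \frac{19}{4}\right)\right) + 26054 = \left(1 - - \frac{19}{23}\right) + 26054 = \left(1 + \frac{19}{23}\right) + 26054 = \frac{42}{23} + 26054 = \frac{599284}{23}$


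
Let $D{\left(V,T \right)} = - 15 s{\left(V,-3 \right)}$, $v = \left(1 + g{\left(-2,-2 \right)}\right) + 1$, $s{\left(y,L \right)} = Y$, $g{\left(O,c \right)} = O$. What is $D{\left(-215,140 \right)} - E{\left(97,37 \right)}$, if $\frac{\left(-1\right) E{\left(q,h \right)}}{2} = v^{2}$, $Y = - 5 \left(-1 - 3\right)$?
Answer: $-300$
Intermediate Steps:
$Y = 20$ ($Y = \left(-5\right) \left(-4\right) = 20$)
$s{\left(y,L \right)} = 20$
$v = 0$ ($v = \left(1 - 2\right) + 1 = -1 + 1 = 0$)
$E{\left(q,h \right)} = 0$ ($E{\left(q,h \right)} = - 2 \cdot 0^{2} = \left(-2\right) 0 = 0$)
$D{\left(V,T \right)} = -300$ ($D{\left(V,T \right)} = \left(-15\right) 20 = -300$)
$D{\left(-215,140 \right)} - E{\left(97,37 \right)} = -300 - 0 = -300 + 0 = -300$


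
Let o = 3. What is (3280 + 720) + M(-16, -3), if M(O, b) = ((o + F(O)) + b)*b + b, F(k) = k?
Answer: 4045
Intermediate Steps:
M(O, b) = b + b*(3 + O + b) (M(O, b) = ((3 + O) + b)*b + b = (3 + O + b)*b + b = b*(3 + O + b) + b = b + b*(3 + O + b))
(3280 + 720) + M(-16, -3) = (3280 + 720) - 3*(4 - 16 - 3) = 4000 - 3*(-15) = 4000 + 45 = 4045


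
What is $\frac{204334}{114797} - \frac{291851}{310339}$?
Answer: $\frac{29909189979}{35625986183} \approx 0.83953$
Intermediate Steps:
$\frac{204334}{114797} - \frac{291851}{310339} = \frac{29909189979}{35625986183}$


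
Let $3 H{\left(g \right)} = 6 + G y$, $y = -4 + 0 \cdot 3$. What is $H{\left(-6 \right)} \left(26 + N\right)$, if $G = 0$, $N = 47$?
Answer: $146$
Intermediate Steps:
$y = -4$ ($y = -4 + 0 = -4$)
$H{\left(g \right)} = 2$ ($H{\left(g \right)} = \frac{6 + 0 \left(-4\right)}{3} = \frac{6 + 0}{3} = \frac{1}{3} \cdot 6 = 2$)
$H{\left(-6 \right)} \left(26 + N\right) = 2 \left(26 + 47\right) = 2 \cdot 73 = 146$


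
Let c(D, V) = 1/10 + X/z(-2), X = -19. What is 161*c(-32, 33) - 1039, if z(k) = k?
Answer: 2533/5 ≈ 506.60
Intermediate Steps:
c(D, V) = 48/5 (c(D, V) = 1/10 - 19/(-2) = 1*(1/10) - 19*(-1/2) = 1/10 + 19/2 = 48/5)
161*c(-32, 33) - 1039 = 161*(48/5) - 1039 = 7728/5 - 1039 = 2533/5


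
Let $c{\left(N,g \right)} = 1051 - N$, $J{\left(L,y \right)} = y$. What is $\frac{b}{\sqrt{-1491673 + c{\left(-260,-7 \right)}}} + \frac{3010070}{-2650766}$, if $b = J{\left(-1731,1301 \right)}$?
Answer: $- \frac{1505035}{1325383} - \frac{1301 i \sqrt{1490362}}{1490362} \approx -1.1355 - 1.0657 i$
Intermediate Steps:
$b = 1301$
$\frac{b}{\sqrt{-1491673 + c{\left(-260,-7 \right)}}} + \frac{3010070}{-2650766} = \frac{1301}{\sqrt{-1491673 + \left(1051 - -260\right)}} + \frac{3010070}{-2650766} = \frac{1301}{\sqrt{-1491673 + \left(1051 + 260\right)}} + 3010070 \left(- \frac{1}{2650766}\right) = \frac{1301}{\sqrt{-1491673 + 1311}} - \frac{1505035}{1325383} = \frac{1301}{\sqrt{-1490362}} - \frac{1505035}{1325383} = \frac{1301}{i \sqrt{1490362}} - \frac{1505035}{1325383} = 1301 \left(- \frac{i \sqrt{1490362}}{1490362}\right) - \frac{1505035}{1325383} = - \frac{1301 i \sqrt{1490362}}{1490362} - \frac{1505035}{1325383} = - \frac{1505035}{1325383} - \frac{1301 i \sqrt{1490362}}{1490362}$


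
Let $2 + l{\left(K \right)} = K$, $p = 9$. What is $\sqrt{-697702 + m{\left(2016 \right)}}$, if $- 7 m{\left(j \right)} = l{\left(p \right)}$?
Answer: $i \sqrt{697703} \approx 835.29 i$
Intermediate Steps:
$l{\left(K \right)} = -2 + K$
$m{\left(j \right)} = -1$ ($m{\left(j \right)} = - \frac{-2 + 9}{7} = \left(- \frac{1}{7}\right) 7 = -1$)
$\sqrt{-697702 + m{\left(2016 \right)}} = \sqrt{-697702 - 1} = \sqrt{-697703} = i \sqrt{697703}$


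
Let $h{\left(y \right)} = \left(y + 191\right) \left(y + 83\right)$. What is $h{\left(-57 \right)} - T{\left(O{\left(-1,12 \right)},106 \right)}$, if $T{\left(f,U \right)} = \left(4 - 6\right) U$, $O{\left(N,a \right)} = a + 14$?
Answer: $3696$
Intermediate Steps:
$O{\left(N,a \right)} = 14 + a$
$T{\left(f,U \right)} = - 2 U$
$h{\left(y \right)} = \left(83 + y\right) \left(191 + y\right)$ ($h{\left(y \right)} = \left(191 + y\right) \left(83 + y\right) = \left(83 + y\right) \left(191 + y\right)$)
$h{\left(-57 \right)} - T{\left(O{\left(-1,12 \right)},106 \right)} = \left(15853 + \left(-57\right)^{2} + 274 \left(-57\right)\right) - \left(-2\right) 106 = \left(15853 + 3249 - 15618\right) - -212 = 3484 + 212 = 3696$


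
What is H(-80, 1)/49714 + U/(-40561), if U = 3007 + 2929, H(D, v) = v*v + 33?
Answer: -146861615/1008224777 ≈ -0.14566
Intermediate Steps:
H(D, v) = 33 + v**2 (H(D, v) = v**2 + 33 = 33 + v**2)
U = 5936
H(-80, 1)/49714 + U/(-40561) = (33 + 1**2)/49714 + 5936/(-40561) = (33 + 1)*(1/49714) + 5936*(-1/40561) = 34*(1/49714) - 5936/40561 = 17/24857 - 5936/40561 = -146861615/1008224777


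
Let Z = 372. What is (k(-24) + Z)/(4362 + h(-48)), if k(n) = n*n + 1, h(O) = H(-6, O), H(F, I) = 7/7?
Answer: 949/4363 ≈ 0.21751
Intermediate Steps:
H(F, I) = 1 (H(F, I) = 7*(⅐) = 1)
h(O) = 1
k(n) = 1 + n² (k(n) = n² + 1 = 1 + n²)
(k(-24) + Z)/(4362 + h(-48)) = ((1 + (-24)²) + 372)/(4362 + 1) = ((1 + 576) + 372)/4363 = (577 + 372)*(1/4363) = 949*(1/4363) = 949/4363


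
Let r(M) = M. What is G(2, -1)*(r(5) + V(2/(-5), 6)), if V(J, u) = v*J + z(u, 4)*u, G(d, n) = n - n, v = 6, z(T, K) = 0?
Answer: 0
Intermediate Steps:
G(d, n) = 0
V(J, u) = 6*J (V(J, u) = 6*J + 0*u = 6*J + 0 = 6*J)
G(2, -1)*(r(5) + V(2/(-5), 6)) = 0*(5 + 6*(2/(-5))) = 0*(5 + 6*(2*(-1/5))) = 0*(5 + 6*(-2/5)) = 0*(5 - 12/5) = 0*(13/5) = 0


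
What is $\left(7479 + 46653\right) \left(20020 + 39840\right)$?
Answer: $3240341520$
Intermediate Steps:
$\left(7479 + 46653\right) \left(20020 + 39840\right) = 54132 \cdot 59860 = 3240341520$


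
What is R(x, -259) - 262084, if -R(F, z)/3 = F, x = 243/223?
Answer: -58445461/223 ≈ -2.6209e+5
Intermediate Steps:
x = 243/223 (x = 243*(1/223) = 243/223 ≈ 1.0897)
R(F, z) = -3*F
R(x, -259) - 262084 = -3*243/223 - 262084 = -729/223 - 262084 = -58445461/223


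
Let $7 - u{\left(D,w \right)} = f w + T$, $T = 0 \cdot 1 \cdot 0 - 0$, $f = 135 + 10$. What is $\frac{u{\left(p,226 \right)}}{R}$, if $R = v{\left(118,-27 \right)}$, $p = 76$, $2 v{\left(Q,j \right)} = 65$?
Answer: $- \frac{65526}{65} \approx -1008.1$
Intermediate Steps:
$v{\left(Q,j \right)} = \frac{65}{2}$ ($v{\left(Q,j \right)} = \frac{1}{2} \cdot 65 = \frac{65}{2}$)
$f = 145$
$T = 0$ ($T = 0 \cdot 0 + 0 = 0 + 0 = 0$)
$R = \frac{65}{2} \approx 32.5$
$u{\left(D,w \right)} = 7 - 145 w$ ($u{\left(D,w \right)} = 7 - \left(145 w + 0\right) = 7 - 145 w$)
$\frac{u{\left(p,226 \right)}}{R} = \frac{7 - 32770}{\frac{65}{2}} = \left(7 - 32770\right) \frac{2}{65} = \left(-32763\right) \frac{2}{65} = - \frac{65526}{65}$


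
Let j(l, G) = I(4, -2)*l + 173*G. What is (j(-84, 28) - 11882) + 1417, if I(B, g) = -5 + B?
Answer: -5537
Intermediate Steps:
j(l, G) = -l + 173*G (j(l, G) = (-5 + 4)*l + 173*G = -l + 173*G)
(j(-84, 28) - 11882) + 1417 = ((-1*(-84) + 173*28) - 11882) + 1417 = ((84 + 4844) - 11882) + 1417 = (4928 - 11882) + 1417 = -6954 + 1417 = -5537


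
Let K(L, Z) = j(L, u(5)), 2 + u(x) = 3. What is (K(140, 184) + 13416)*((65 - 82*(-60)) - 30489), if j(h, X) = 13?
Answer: -342493216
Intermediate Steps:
u(x) = 1 (u(x) = -2 + 3 = 1)
K(L, Z) = 13
(K(140, 184) + 13416)*((65 - 82*(-60)) - 30489) = (13 + 13416)*((65 - 82*(-60)) - 30489) = 13429*((65 + 4920) - 30489) = 13429*(4985 - 30489) = 13429*(-25504) = -342493216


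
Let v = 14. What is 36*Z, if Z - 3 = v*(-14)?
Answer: -6948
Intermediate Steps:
Z = -193 (Z = 3 + 14*(-14) = 3 - 196 = -193)
36*Z = 36*(-193) = -6948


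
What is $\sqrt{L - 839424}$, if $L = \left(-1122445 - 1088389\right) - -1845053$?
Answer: $i \sqrt{1205205} \approx 1097.8 i$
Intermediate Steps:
$L = -365781$ ($L = \left(-1122445 - 1088389\right) + 1845053 = -2210834 + 1845053 = -365781$)
$\sqrt{L - 839424} = \sqrt{-365781 - 839424} = \sqrt{-1205205} = i \sqrt{1205205}$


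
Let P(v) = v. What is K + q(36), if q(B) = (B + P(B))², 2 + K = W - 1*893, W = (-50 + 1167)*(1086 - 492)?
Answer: 667787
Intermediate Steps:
W = 663498 (W = 1117*594 = 663498)
K = 662603 (K = -2 + (663498 - 1*893) = -2 + (663498 - 893) = -2 + 662605 = 662603)
q(B) = 4*B² (q(B) = (B + B)² = (2*B)² = 4*B²)
K + q(36) = 662603 + 4*36² = 662603 + 4*1296 = 662603 + 5184 = 667787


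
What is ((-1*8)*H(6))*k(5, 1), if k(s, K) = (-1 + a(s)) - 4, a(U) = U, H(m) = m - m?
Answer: 0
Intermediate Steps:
H(m) = 0
k(s, K) = -5 + s (k(s, K) = (-1 + s) - 4 = -5 + s)
((-1*8)*H(6))*k(5, 1) = (-1*8*0)*(-5 + 5) = -8*0*0 = 0*0 = 0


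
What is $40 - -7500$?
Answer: $7540$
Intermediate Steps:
$40 - -7500 = 40 + 7500 = 7540$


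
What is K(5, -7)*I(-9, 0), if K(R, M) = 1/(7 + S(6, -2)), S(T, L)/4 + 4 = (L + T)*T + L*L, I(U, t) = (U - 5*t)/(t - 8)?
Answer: 9/824 ≈ 0.010922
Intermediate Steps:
I(U, t) = (U - 5*t)/(-8 + t)
S(T, L) = -16 + 4*L² + 4*T*(L + T) (S(T, L) = -16 + 4*((L + T)*T + L*L) = -16 + 4*(T*(L + T) + L²) = -16 + 4*(L² + T*(L + T)) = -16 + (4*L² + 4*T*(L + T)) = -16 + 4*L² + 4*T*(L + T))
K(R, M) = 1/103 (K(R, M) = 1/(7 + (-16 + 4*(-2)² + 4*6² + 4*(-2)*6)) = 1/(7 + (-16 + 4*4 + 4*36 - 48)) = 1/(7 + (-16 + 16 + 144 - 48)) = 1/(7 + 96) = 1/103)
K(5, -7)*I(-9, 0) = ((-9 - 5*0)/(-8 + 0))/103 = ((-9 + 0)/(-8))/103 = (-⅛*(-9))/103 = (1/103)*(9/8) = 9/824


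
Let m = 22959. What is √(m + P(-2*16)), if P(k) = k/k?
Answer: 4*√1435 ≈ 151.53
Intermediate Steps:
P(k) = 1
√(m + P(-2*16)) = √(22959 + 1) = √22960 = 4*√1435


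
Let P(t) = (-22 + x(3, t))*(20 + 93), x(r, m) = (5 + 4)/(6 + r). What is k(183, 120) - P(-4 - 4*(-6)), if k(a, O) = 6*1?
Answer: 2379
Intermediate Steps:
x(r, m) = 9/(6 + r)
k(a, O) = 6
P(t) = -2373 (P(t) = (-22 + 9/(6 + 3))*(20 + 93) = (-22 + 9/9)*113 = (-22 + 9*(⅑))*113 = (-22 + 1)*113 = -21*113 = -2373)
k(183, 120) - P(-4 - 4*(-6)) = 6 - 1*(-2373) = 6 + 2373 = 2379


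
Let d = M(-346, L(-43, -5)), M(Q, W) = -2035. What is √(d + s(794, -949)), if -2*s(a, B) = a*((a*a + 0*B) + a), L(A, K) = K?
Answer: I*√250600345 ≈ 15830.0*I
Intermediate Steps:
d = -2035
s(a, B) = -a*(a + a²)/2 (s(a, B) = -a*((a*a + 0*B) + a)/2 = -a*((a² + 0) + a)/2 = -a*(a² + a)/2 = -a*(a + a²)/2)
√(d + s(794, -949)) = √(-2035 + (½)*794²*(-1 - 1*794)) = √(-2035 + (½)*630436*(-1 - 794)) = √(-2035 + (½)*630436*(-795)) = √(-2035 - 250598310) = √(-250600345) = I*√250600345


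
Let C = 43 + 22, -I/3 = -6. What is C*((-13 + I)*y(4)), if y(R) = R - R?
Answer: 0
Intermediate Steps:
y(R) = 0
I = 18 (I = -3*(-6) = 18)
C = 65
C*((-13 + I)*y(4)) = 65*((-13 + 18)*0) = 65*(5*0) = 65*0 = 0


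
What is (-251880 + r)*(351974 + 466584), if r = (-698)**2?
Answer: 192626342792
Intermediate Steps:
r = 487204
(-251880 + r)*(351974 + 466584) = (-251880 + 487204)*(351974 + 466584) = 235324*818558 = 192626342792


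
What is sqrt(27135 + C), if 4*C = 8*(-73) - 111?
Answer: sqrt(107845)/2 ≈ 164.20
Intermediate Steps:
C = -695/4 (C = (8*(-73) - 111)/4 = (-584 - 111)/4 = (1/4)*(-695) = -695/4 ≈ -173.75)
sqrt(27135 + C) = sqrt(27135 - 695/4) = sqrt(107845/4) = sqrt(107845)/2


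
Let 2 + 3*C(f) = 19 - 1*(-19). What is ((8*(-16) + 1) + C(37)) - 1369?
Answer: -1484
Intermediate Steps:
C(f) = 12 (C(f) = -2/3 + (19 - 1*(-19))/3 = -2/3 + (19 + 19)/3 = -2/3 + (1/3)*38 = -2/3 + 38/3 = 12)
((8*(-16) + 1) + C(37)) - 1369 = ((8*(-16) + 1) + 12) - 1369 = ((-128 + 1) + 12) - 1369 = (-127 + 12) - 1369 = -115 - 1369 = -1484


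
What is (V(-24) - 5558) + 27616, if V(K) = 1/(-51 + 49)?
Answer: 44115/2 ≈ 22058.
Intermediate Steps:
V(K) = -½ (V(K) = 1/(-2) = -½)
(V(-24) - 5558) + 27616 = (-½ - 5558) + 27616 = -11117/2 + 27616 = 44115/2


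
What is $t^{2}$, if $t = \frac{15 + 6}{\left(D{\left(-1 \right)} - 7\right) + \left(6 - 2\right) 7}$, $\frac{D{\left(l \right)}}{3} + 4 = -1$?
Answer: $\frac{49}{4} \approx 12.25$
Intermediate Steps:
$D{\left(l \right)} = -15$ ($D{\left(l \right)} = -12 + 3 \left(-1\right) = -12 - 3 = -15$)
$t = \frac{7}{2}$ ($t = \frac{15 + 6}{\left(-15 - 7\right) + \left(6 - 2\right) 7} = \frac{21}{-22 + 4 \cdot 7} = \frac{21}{-22 + 28} = \frac{21}{6} = 21 \cdot \frac{1}{6} = \frac{7}{2} \approx 3.5$)
$t^{2} = \left(\frac{7}{2}\right)^{2} = \frac{49}{4}$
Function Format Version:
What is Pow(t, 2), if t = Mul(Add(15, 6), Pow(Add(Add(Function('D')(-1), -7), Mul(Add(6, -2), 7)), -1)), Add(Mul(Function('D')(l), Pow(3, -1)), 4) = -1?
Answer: Rational(49, 4) ≈ 12.250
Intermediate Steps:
Function('D')(l) = -15 (Function('D')(l) = Add(-12, Mul(3, -1)) = Add(-12, -3) = -15)
t = Rational(7, 2) (t = Mul(Add(15, 6), Pow(Add(Add(-15, -7), Mul(Add(6, -2), 7)), -1)) = Mul(21, Pow(Add(-22, Mul(4, 7)), -1)) = Mul(21, Pow(Add(-22, 28), -1)) = Mul(21, Pow(6, -1)) = Mul(21, Rational(1, 6)) = Rational(7, 2) ≈ 3.5000)
Pow(t, 2) = Pow(Rational(7, 2), 2) = Rational(49, 4)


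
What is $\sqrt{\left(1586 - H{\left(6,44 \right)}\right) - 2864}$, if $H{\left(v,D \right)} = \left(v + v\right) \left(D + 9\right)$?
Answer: $i \sqrt{1914} \approx 43.749 i$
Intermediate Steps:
$H{\left(v,D \right)} = 2 v \left(9 + D\right)$
$\sqrt{\left(1586 - H{\left(6,44 \right)}\right) - 2864} = \sqrt{\left(1586 - 2 \cdot 6 \left(9 + 44\right)\right) - 2864} = \sqrt{\left(1586 - 2 \cdot 6 \cdot 53\right) - 2864} = \sqrt{\left(1586 - 636\right) - 2864} = \sqrt{950 - 2864} = \sqrt{-1914} = i \sqrt{1914}$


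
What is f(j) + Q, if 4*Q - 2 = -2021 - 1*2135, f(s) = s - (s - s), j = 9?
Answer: -2059/2 ≈ -1029.5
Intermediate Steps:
f(s) = s (f(s) = s - 1*0 = s + 0 = s)
Q = -2077/2 (Q = ½ + (-2021 - 1*2135)/4 = ½ + (-2021 - 2135)/4 = ½ + (¼)*(-4156) = ½ - 1039 = -2077/2 ≈ -1038.5)
f(j) + Q = 9 - 2077/2 = -2059/2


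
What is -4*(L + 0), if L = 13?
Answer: -52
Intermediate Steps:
-4*(L + 0) = -4*(13 + 0) = -4*13 = -52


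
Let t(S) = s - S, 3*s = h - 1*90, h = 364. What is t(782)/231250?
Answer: -28/9375 ≈ -0.0029867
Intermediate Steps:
s = 274/3 (s = (364 - 1*90)/3 = (364 - 90)/3 = (⅓)*274 = 274/3 ≈ 91.333)
t(S) = 274/3 - S
t(782)/231250 = (274/3 - 1*782)/231250 = (274/3 - 782)*(1/231250) = -2072/3*1/231250 = -28/9375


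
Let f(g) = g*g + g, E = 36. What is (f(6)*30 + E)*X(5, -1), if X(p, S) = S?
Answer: -1296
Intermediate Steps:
f(g) = g + g² (f(g) = g² + g = g + g²)
(f(6)*30 + E)*X(5, -1) = ((6*(1 + 6))*30 + 36)*(-1) = ((6*7)*30 + 36)*(-1) = (42*30 + 36)*(-1) = (1260 + 36)*(-1) = 1296*(-1) = -1296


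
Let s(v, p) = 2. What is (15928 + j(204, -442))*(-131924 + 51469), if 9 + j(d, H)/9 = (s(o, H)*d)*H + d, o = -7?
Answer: 129157710155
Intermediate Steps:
j(d, H) = -81 + 9*d + 18*H*d (j(d, H) = -81 + 9*((2*d)*H + d) = -81 + 9*(2*H*d + d) = -81 + 9*(d + 2*H*d) = -81 + (9*d + 18*H*d) = -81 + 9*d + 18*H*d)
(15928 + j(204, -442))*(-131924 + 51469) = (15928 + (-81 + 9*204 + 18*(-442)*204))*(-131924 + 51469) = (15928 + (-81 + 1836 - 1623024))*(-80455) = (15928 - 1621269)*(-80455) = -1605341*(-80455) = 129157710155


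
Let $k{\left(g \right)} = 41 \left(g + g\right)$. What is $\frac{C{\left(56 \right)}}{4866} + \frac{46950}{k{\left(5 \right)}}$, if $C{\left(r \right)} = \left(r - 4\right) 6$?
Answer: $\frac{3809777}{33251} \approx 114.58$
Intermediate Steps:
$k{\left(g \right)} = 82 g$ ($k{\left(g \right)} = 41 \cdot 2 g = 82 g$)
$C{\left(r \right)} = -24 + 6 r$ ($C{\left(r \right)} = \left(-4 + r\right) 6 = -24 + 6 r$)
$\frac{C{\left(56 \right)}}{4866} + \frac{46950}{k{\left(5 \right)}} = \frac{-24 + 6 \cdot 56}{4866} + \frac{46950}{82 \cdot 5} = \left(-24 + 336\right) \frac{1}{4866} + \frac{46950}{410} = 312 \cdot \frac{1}{4866} + 46950 \cdot \frac{1}{410} = \frac{52}{811} + \frac{4695}{41} = \frac{3809777}{33251}$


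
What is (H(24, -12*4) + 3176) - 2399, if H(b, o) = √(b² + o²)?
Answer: 777 + 24*√5 ≈ 830.67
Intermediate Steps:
(H(24, -12*4) + 3176) - 2399 = (√(24² + (-12*4)²) + 3176) - 2399 = (√(576 + (-48)²) + 3176) - 2399 = (√(576 + 2304) + 3176) - 2399 = (√2880 + 3176) - 2399 = (24*√5 + 3176) - 2399 = (3176 + 24*√5) - 2399 = 777 + 24*√5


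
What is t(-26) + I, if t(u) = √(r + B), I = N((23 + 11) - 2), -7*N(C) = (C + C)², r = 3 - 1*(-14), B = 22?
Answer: -4096/7 + √39 ≈ -578.90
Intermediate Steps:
r = 17 (r = 3 + 14 = 17)
N(C) = -4*C²/7 (N(C) = -(C + C)²/7 = -4*C²/7)
I = -4096/7 (I = -4*((23 + 11) - 2)²/7 = -4*(34 - 2)²/7 = -4/7*32² = -4/7*1024 = -4096/7 ≈ -585.14)
t(u) = √39 (t(u) = √(17 + 22) = √39)
t(-26) + I = √39 - 4096/7 = -4096/7 + √39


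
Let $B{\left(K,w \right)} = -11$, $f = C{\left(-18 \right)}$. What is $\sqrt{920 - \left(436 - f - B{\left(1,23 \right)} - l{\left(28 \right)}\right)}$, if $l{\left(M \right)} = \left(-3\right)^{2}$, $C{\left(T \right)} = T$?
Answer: $4 \sqrt{29} \approx 21.541$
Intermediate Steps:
$f = -18$
$l{\left(M \right)} = 9$
$\sqrt{920 - \left(436 - f - B{\left(1,23 \right)} - l{\left(28 \right)}\right)} = \sqrt{920 + \left(-436 + \left(\left(9 - 18\right) - 11\right)\right)} = \sqrt{920 - 456} = \sqrt{464} = 4 \sqrt{29}$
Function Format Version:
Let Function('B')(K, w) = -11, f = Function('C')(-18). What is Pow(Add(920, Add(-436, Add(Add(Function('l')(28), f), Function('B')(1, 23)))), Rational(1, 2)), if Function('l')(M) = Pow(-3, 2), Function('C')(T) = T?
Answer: Mul(4, Pow(29, Rational(1, 2))) ≈ 21.541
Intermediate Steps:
f = -18
Function('l')(M) = 9
Pow(Add(920, Add(-436, Add(Add(Function('l')(28), f), Function('B')(1, 23)))), Rational(1, 2)) = Pow(Add(920, Add(-436, Add(Add(9, -18), -11))), Rational(1, 2)) = Pow(Add(920, Add(-436, Add(-9, -11))), Rational(1, 2)) = Pow(Add(920, Add(-436, -20)), Rational(1, 2)) = Pow(Add(920, -456), Rational(1, 2)) = Pow(464, Rational(1, 2)) = Mul(4, Pow(29, Rational(1, 2)))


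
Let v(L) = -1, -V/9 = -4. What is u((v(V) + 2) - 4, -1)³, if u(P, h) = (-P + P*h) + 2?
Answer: 512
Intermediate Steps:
V = 36 (V = -9*(-4) = 36)
u(P, h) = 2 - P + P*h
u((v(V) + 2) - 4, -1)³ = (2 - ((-1 + 2) - 4) + ((-1 + 2) - 4)*(-1))³ = (2 - (1 - 4) + (1 - 4)*(-1))³ = (2 - 1*(-3) - 3*(-1))³ = (2 + 3 + 3)³ = 8³ = 512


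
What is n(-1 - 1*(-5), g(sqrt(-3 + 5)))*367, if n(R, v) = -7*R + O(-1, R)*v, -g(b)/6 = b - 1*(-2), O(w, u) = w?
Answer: -5872 + 2202*sqrt(2) ≈ -2757.9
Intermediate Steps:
g(b) = -12 - 6*b (g(b) = -6*(b - 1*(-2)) = -6*(b + 2) = -6*(2 + b) = -12 - 6*b)
n(R, v) = -v - 7*R (n(R, v) = -7*R - v = -v - 7*R)
n(-1 - 1*(-5), g(sqrt(-3 + 5)))*367 = (-(-12 - 6*sqrt(-3 + 5)) - 7*(-1 - 1*(-5)))*367 = (-(-12 - 6*sqrt(2)) - 7*(-1 + 5))*367 = ((12 + 6*sqrt(2)) - 7*4)*367 = ((12 + 6*sqrt(2)) - 28)*367 = (-16 + 6*sqrt(2))*367 = -5872 + 2202*sqrt(2)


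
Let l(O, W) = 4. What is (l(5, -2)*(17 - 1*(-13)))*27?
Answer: 3240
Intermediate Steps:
(l(5, -2)*(17 - 1*(-13)))*27 = (4*(17 - 1*(-13)))*27 = (4*(17 + 13))*27 = (4*30)*27 = 120*27 = 3240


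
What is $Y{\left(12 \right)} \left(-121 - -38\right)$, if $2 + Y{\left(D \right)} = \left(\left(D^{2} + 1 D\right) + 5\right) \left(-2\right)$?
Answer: $26892$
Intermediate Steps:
$Y{\left(D \right)} = -12 - 2 D - 2 D^{2}$ ($Y{\left(D \right)} = -2 + \left(\left(D^{2} + 1 D\right) + 5\right) \left(-2\right) = -2 + \left(\left(D^{2} + D\right) + 5\right) \left(-2\right) = -2 + \left(\left(D + D^{2}\right) + 5\right) \left(-2\right) = -2 + \left(5 + D + D^{2}\right) \left(-2\right) = -2 - \left(10 + 2 D + 2 D^{2}\right) = -12 - 2 D - 2 D^{2}$)
$Y{\left(12 \right)} \left(-121 - -38\right) = \left(-12 - 24 - 2 \cdot 12^{2}\right) \left(-121 - -38\right) = \left(-12 - 24 - 288\right) \left(-121 + \left(-26 + 64\right)\right) = \left(-12 - 24 - 288\right) \left(-121 + 38\right) = \left(-324\right) \left(-83\right) = 26892$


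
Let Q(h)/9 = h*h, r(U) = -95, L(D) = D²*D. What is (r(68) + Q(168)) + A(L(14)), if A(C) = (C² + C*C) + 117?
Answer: 15313110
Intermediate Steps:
L(D) = D³
A(C) = 117 + 2*C² (A(C) = (C² + C²) + 117 = 2*C² + 117 = 117 + 2*C²)
Q(h) = 9*h² (Q(h) = 9*(h*h) = 9*h²)
(r(68) + Q(168)) + A(L(14)) = (-95 + 9*168²) + (117 + 2*(14³)²) = (-95 + 9*28224) + (117 + 2*2744²) = (-95 + 254016) + (117 + 2*7529536) = 253921 + (117 + 15059072) = 253921 + 15059189 = 15313110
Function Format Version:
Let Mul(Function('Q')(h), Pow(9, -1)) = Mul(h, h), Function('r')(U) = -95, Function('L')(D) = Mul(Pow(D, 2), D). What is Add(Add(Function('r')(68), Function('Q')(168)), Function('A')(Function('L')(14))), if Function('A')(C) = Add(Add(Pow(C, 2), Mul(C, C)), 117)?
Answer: 15313110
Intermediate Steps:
Function('L')(D) = Pow(D, 3)
Function('A')(C) = Add(117, Mul(2, Pow(C, 2))) (Function('A')(C) = Add(Add(Pow(C, 2), Pow(C, 2)), 117) = Add(Mul(2, Pow(C, 2)), 117) = Add(117, Mul(2, Pow(C, 2))))
Function('Q')(h) = Mul(9, Pow(h, 2)) (Function('Q')(h) = Mul(9, Mul(h, h)) = Mul(9, Pow(h, 2)))
Add(Add(Function('r')(68), Function('Q')(168)), Function('A')(Function('L')(14))) = Add(Add(-95, Mul(9, Pow(168, 2))), Add(117, Mul(2, Pow(Pow(14, 3), 2)))) = Add(Add(-95, Mul(9, 28224)), Add(117, Mul(2, Pow(2744, 2)))) = Add(Add(-95, 254016), Add(117, Mul(2, 7529536))) = Add(253921, Add(117, 15059072)) = Add(253921, 15059189) = 15313110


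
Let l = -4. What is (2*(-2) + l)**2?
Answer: 64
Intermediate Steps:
(2*(-2) + l)**2 = (2*(-2) - 4)**2 = (-4 - 4)**2 = (-8)**2 = 64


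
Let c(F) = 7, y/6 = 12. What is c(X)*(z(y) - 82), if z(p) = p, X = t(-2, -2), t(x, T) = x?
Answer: -70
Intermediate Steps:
X = -2
y = 72 (y = 6*12 = 72)
c(X)*(z(y) - 82) = 7*(72 - 82) = 7*(-10) = -70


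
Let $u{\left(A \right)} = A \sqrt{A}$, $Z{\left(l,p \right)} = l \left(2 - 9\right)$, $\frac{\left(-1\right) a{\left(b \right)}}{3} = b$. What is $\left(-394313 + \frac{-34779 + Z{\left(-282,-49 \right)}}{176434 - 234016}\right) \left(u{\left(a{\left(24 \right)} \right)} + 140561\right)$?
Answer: $- \frac{354608826991169}{6398} + \frac{544927160664 i \sqrt{2}}{3199} \approx -5.5425 \cdot 10^{10} + 2.409 \cdot 10^{8} i$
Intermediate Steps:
$a{\left(b \right)} = - 3 b$
$Z{\left(l,p \right)} = - 7 l$ ($Z{\left(l,p \right)} = l \left(-7\right) = - 7 l$)
$u{\left(A \right)} = A^{\frac{3}{2}}$
$\left(-394313 + \frac{-34779 + Z{\left(-282,-49 \right)}}{176434 - 234016}\right) \left(u{\left(a{\left(24 \right)} \right)} + 140561\right) = \left(-394313 + \frac{-34779 - -1974}{176434 - 234016}\right) \left(\left(\left(-3\right) 24\right)^{\frac{3}{2}} + 140561\right) = \left(-394313 + \frac{-34779 + 1974}{-57582}\right) \left(\left(-72\right)^{\frac{3}{2}} + 140561\right) = \left(-394313 - - \frac{3645}{6398}\right) \left(- 432 i \sqrt{2} + 140561\right) = \left(-394313 + \frac{3645}{6398}\right) \left(140561 - 432 i \sqrt{2}\right) = - \frac{2522810929 \left(140561 - 432 i \sqrt{2}\right)}{6398} = - \frac{354608826991169}{6398} + \frac{544927160664 i \sqrt{2}}{3199}$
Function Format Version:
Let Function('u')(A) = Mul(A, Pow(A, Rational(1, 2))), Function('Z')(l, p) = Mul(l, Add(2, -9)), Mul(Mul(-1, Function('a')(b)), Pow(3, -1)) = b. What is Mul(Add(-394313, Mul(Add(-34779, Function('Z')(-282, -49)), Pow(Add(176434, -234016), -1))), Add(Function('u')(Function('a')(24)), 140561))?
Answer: Add(Rational(-354608826991169, 6398), Mul(Rational(544927160664, 3199), I, Pow(2, Rational(1, 2)))) ≈ Add(-5.5425e+10, Mul(2.4090e+8, I))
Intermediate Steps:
Function('a')(b) = Mul(-3, b)
Function('Z')(l, p) = Mul(-7, l) (Function('Z')(l, p) = Mul(l, -7) = Mul(-7, l))
Function('u')(A) = Pow(A, Rational(3, 2))
Mul(Add(-394313, Mul(Add(-34779, Function('Z')(-282, -49)), Pow(Add(176434, -234016), -1))), Add(Function('u')(Function('a')(24)), 140561)) = Mul(Add(-394313, Mul(Add(-34779, Mul(-7, -282)), Pow(Add(176434, -234016), -1))), Add(Pow(Mul(-3, 24), Rational(3, 2)), 140561)) = Mul(Add(-394313, Mul(Add(-34779, 1974), Pow(-57582, -1))), Add(Pow(-72, Rational(3, 2)), 140561)) = Mul(Add(-394313, Mul(-32805, Rational(-1, 57582))), Add(Mul(-432, I, Pow(2, Rational(1, 2))), 140561)) = Mul(Add(-394313, Rational(3645, 6398)), Add(140561, Mul(-432, I, Pow(2, Rational(1, 2))))) = Mul(Rational(-2522810929, 6398), Add(140561, Mul(-432, I, Pow(2, Rational(1, 2))))) = Add(Rational(-354608826991169, 6398), Mul(Rational(544927160664, 3199), I, Pow(2, Rational(1, 2))))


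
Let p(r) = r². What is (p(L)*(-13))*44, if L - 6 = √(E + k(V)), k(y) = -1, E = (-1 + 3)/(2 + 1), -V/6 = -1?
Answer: -61204/3 - 2288*I*√3 ≈ -20401.0 - 3962.9*I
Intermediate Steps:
V = 6 (V = -6*(-1) = 6)
E = ⅔ (E = 2/3 = 2*(⅓) = ⅔ ≈ 0.66667)
L = 6 + I*√3/3 (L = 6 + √(⅔ - 1) = 6 + √(-⅓) = 6 + I*√3/3 ≈ 6.0 + 0.57735*I)
(p(L)*(-13))*44 = ((6 + I*√3/3)²*(-13))*44 = -13*(6 + I*√3/3)²*44 = -572*(6 + I*√3/3)²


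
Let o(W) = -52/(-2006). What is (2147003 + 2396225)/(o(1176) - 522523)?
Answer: -4556857684/524090543 ≈ -8.6948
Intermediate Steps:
o(W) = 26/1003 (o(W) = -52*(-1/2006) = 26/1003)
(2147003 + 2396225)/(o(1176) - 522523) = (2147003 + 2396225)/(26/1003 - 522523) = 4543228/(-524090543/1003) = 4543228*(-1003/524090543) = -4556857684/524090543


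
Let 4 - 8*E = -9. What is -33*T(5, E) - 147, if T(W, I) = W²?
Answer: -972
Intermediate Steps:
E = 13/8 (E = ½ - ⅛*(-9) = ½ + 9/8 = 13/8 ≈ 1.6250)
-33*T(5, E) - 147 = -33*5² - 147 = -33*25 - 147 = -825 - 147 = -972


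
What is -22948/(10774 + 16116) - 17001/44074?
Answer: -734283521/592574930 ≈ -1.2391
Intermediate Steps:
-22948/(10774 + 16116) - 17001/44074 = -22948/26890 - 17001*1/44074 = -22948*1/26890 - 17001/44074 = -11474/13445 - 17001/44074 = -734283521/592574930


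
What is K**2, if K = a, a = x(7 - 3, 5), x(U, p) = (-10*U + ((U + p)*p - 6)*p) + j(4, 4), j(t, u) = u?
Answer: 25281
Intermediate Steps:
x(U, p) = 4 - 10*U + p*(-6 + p*(U + p)) (x(U, p) = (-10*U + ((U + p)*p - 6)*p) + 4 = (-10*U + (p*(U + p) - 6)*p) + 4 = (-10*U + (-6 + p*(U + p))*p) + 4 = (-10*U + p*(-6 + p*(U + p))) + 4 = 4 - 10*U + p*(-6 + p*(U + p)))
a = 159 (a = 4 + 5**3 - 10*(7 - 3) - 6*5 + (7 - 3)*5**2 = 4 + 125 - 10*4 - 30 + 4*25 = 4 + 125 - 40 - 30 + 100 = 159)
K = 159
K**2 = 159**2 = 25281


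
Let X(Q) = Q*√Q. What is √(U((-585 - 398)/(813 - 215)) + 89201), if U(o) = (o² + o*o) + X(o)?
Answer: √(31900566982 - 983*I*√587834)/598 ≈ 298.67 - 0.0035282*I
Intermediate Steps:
X(Q) = Q^(3/2)
U(o) = o^(3/2) + 2*o² (U(o) = (o² + o*o) + o^(3/2) = (o² + o²) + o^(3/2) = 2*o² + o^(3/2) = o^(3/2) + 2*o²)
√(U((-585 - 398)/(813 - 215)) + 89201) = √((((-585 - 398)/(813 - 215))^(3/2) + 2*((-585 - 398)/(813 - 215))²) + 89201) = √(((-983/598)^(3/2) + 2*(-983/598)²) + 89201) = √((-983*I*√587834/357604 + 2*(966289/357604)) + 89201) = √((-983*I*√587834/357604 + 966289/178802) + 89201) = √((966289/178802 - 983*I*√587834/357604) + 89201) = √(15950283491/178802 - 983*I*√587834/357604)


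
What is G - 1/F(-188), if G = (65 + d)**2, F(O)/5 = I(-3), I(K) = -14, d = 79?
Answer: 1451521/70 ≈ 20736.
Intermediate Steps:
F(O) = -70 (F(O) = 5*(-14) = -70)
G = 20736 (G = (65 + 79)**2 = 144**2 = 20736)
G - 1/F(-188) = 20736 - 1/(-70) = 20736 - 1*(-1/70) = 20736 + 1/70 = 1451521/70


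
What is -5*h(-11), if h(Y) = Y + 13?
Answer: -10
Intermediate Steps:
h(Y) = 13 + Y
-5*h(-11) = -5*(13 - 11) = -5*2 = -10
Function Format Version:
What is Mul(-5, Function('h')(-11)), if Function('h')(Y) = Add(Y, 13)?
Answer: -10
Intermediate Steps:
Function('h')(Y) = Add(13, Y)
Mul(-5, Function('h')(-11)) = Mul(-5, Add(13, -11)) = Mul(-5, 2) = -10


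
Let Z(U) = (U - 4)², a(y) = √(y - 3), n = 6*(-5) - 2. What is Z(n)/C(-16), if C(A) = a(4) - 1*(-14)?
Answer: 432/5 ≈ 86.400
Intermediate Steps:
n = -32 (n = -30 - 2 = -32)
a(y) = √(-3 + y)
C(A) = 15 (C(A) = √(-3 + 4) - 1*(-14) = √1 + 14 = 1 + 14 = 15)
Z(U) = (-4 + U)²
Z(n)/C(-16) = (-4 - 32)²/15 = (-36)²*(1/15) = 1296*(1/15) = 432/5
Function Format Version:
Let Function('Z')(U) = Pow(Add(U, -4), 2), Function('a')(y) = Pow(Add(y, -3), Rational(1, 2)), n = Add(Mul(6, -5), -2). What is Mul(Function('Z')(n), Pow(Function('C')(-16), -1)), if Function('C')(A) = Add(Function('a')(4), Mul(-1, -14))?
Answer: Rational(432, 5) ≈ 86.400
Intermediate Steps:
n = -32 (n = Add(-30, -2) = -32)
Function('a')(y) = Pow(Add(-3, y), Rational(1, 2))
Function('C')(A) = 15 (Function('C')(A) = Add(Pow(Add(-3, 4), Rational(1, 2)), Mul(-1, -14)) = Add(Pow(1, Rational(1, 2)), 14) = Add(1, 14) = 15)
Function('Z')(U) = Pow(Add(-4, U), 2)
Mul(Function('Z')(n), Pow(Function('C')(-16), -1)) = Mul(Pow(Add(-4, -32), 2), Pow(15, -1)) = Mul(Pow(-36, 2), Rational(1, 15)) = Mul(1296, Rational(1, 15)) = Rational(432, 5)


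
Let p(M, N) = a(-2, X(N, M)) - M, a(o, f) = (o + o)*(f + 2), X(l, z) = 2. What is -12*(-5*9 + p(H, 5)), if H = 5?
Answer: 792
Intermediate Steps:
a(o, f) = 2*o*(2 + f) (a(o, f) = (2*o)*(2 + f) = 2*o*(2 + f))
p(M, N) = -16 - M (p(M, N) = 2*(-2)*(2 + 2) - M = 2*(-2)*4 - M = -16 - M)
-12*(-5*9 + p(H, 5)) = -12*(-5*9 + (-16 - 1*5)) = -12*(-45 + (-16 - 5)) = -12*(-45 - 21) = -12*(-66) = 792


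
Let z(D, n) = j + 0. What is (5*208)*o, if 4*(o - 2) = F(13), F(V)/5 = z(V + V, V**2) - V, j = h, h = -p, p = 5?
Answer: -21320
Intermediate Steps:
h = -5 (h = -1*5 = -5)
j = -5
z(D, n) = -5 (z(D, n) = -5 + 0 = -5)
F(V) = -25 - 5*V (F(V) = 5*(-5 - V) = -25 - 5*V)
o = -41/2 (o = 2 + (-25 - 5*13)/4 = 2 + (-25 - 65)/4 = 2 + (1/4)*(-90) = 2 - 45/2 = -41/2 ≈ -20.500)
(5*208)*o = (5*208)*(-41/2) = 1040*(-41/2) = -21320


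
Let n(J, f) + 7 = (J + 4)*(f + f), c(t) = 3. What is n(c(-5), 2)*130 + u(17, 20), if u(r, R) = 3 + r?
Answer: 2750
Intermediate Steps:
n(J, f) = -7 + 2*f*(4 + J) (n(J, f) = -7 + (J + 4)*(f + f) = -7 + (4 + J)*(2*f) = -7 + 2*f*(4 + J))
n(c(-5), 2)*130 + u(17, 20) = (-7 + 8*2 + 2*3*2)*130 + (3 + 17) = (-7 + 16 + 12)*130 + 20 = 21*130 + 20 = 2730 + 20 = 2750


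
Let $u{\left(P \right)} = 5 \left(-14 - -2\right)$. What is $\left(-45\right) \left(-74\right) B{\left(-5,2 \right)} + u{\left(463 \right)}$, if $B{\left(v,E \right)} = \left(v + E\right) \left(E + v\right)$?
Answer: $29910$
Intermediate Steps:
$B{\left(v,E \right)} = \left(E + v\right)^{2}$ ($B{\left(v,E \right)} = \left(E + v\right) \left(E + v\right) = \left(E + v\right)^{2}$)
$u{\left(P \right)} = -60$ ($u{\left(P \right)} = 5 \left(-14 + 2\right) = 5 \left(-12\right) = -60$)
$\left(-45\right) \left(-74\right) B{\left(-5,2 \right)} + u{\left(463 \right)} = \left(-45\right) \left(-74\right) \left(2 - 5\right)^{2} - 60 = 3330 \left(-3\right)^{2} - 60 = 3330 \cdot 9 - 60 = 29970 - 60 = 29910$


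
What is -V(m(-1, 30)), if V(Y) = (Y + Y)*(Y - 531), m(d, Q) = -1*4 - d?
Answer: -3204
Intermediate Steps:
m(d, Q) = -4 - d
V(Y) = 2*Y*(-531 + Y) (V(Y) = (2*Y)*(-531 + Y) = 2*Y*(-531 + Y))
-V(m(-1, 30)) = -2*(-4 - 1*(-1))*(-531 + (-4 - 1*(-1))) = -2*(-4 + 1)*(-531 + (-4 + 1)) = -2*(-3)*(-531 - 3) = -2*(-3)*(-534) = -1*3204 = -3204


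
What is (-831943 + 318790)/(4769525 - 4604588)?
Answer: -171051/54979 ≈ -3.1112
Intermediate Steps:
(-831943 + 318790)/(4769525 - 4604588) = -513153/164937 = -513153*1/164937 = -171051/54979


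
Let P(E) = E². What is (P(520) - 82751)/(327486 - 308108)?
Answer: 187649/19378 ≈ 9.6836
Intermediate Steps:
(P(520) - 82751)/(327486 - 308108) = (520² - 82751)/(327486 - 308108) = (270400 - 82751)/19378 = 187649*(1/19378) = 187649/19378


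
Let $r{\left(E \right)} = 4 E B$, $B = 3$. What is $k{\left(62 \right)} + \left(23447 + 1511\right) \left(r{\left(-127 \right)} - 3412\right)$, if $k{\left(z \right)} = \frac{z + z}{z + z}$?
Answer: $-123192687$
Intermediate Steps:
$r{\left(E \right)} = 12 E$ ($r{\left(E \right)} = 4 E 3 = 12 E$)
$k{\left(z \right)} = 1$ ($k{\left(z \right)} = \frac{2 z}{2 z} = 2 z \frac{1}{2 z} = 1$)
$k{\left(62 \right)} + \left(23447 + 1511\right) \left(r{\left(-127 \right)} - 3412\right) = 1 + \left(23447 + 1511\right) \left(12 \left(-127\right) - 3412\right) = 1 + 24958 \left(-1524 - 3412\right) = 1 + 24958 \left(-4936\right) = 1 - 123192688 = -123192687$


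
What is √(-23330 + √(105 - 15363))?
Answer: √(-23330 + I*√15258) ≈ 0.4044 + 152.74*I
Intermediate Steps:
√(-23330 + √(105 - 15363)) = √(-23330 + √(-15258)) = √(-23330 + I*√15258)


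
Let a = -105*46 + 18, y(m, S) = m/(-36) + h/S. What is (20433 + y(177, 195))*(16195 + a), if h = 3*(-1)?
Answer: 181375504019/780 ≈ 2.3253e+8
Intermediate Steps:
h = -3
y(m, S) = -3/S - m/36 (y(m, S) = m/(-36) - 3/S = m*(-1/36) - 3/S = -m/36 - 3/S = -3/S - m/36)
a = -4812 (a = -4830 + 18 = -4812)
(20433 + y(177, 195))*(16195 + a) = (20433 + (-3/195 - 1/36*177))*(16195 - 4812) = (20433 + (-3*1/195 - 59/12))*11383 = (20433 + (-1/65 - 59/12))*11383 = (20433 - 3847/780)*11383 = (15933893/780)*11383 = 181375504019/780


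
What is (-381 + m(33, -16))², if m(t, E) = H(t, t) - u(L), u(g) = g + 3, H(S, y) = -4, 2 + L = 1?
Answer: 149769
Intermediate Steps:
L = -1 (L = -2 + 1 = -1)
u(g) = 3 + g
m(t, E) = -6 (m(t, E) = -4 - (3 - 1) = -4 - 1*2 = -4 - 2 = -6)
(-381 + m(33, -16))² = (-381 - 6)² = (-387)² = 149769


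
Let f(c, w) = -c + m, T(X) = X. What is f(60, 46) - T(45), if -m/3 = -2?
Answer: -99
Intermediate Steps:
m = 6 (m = -3*(-2) = 6)
f(c, w) = 6 - c (f(c, w) = -c + 6 = 6 - c)
f(60, 46) - T(45) = (6 - 1*60) - 1*45 = (6 - 60) - 45 = -54 - 45 = -99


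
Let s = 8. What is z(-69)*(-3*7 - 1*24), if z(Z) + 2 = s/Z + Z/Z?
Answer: 1155/23 ≈ 50.217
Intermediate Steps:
z(Z) = -1 + 8/Z (z(Z) = -2 + (8/Z + Z/Z) = -2 + (8/Z + 1) = -2 + (1 + 8/Z) = -1 + 8/Z)
z(-69)*(-3*7 - 1*24) = ((8 - 1*(-69))/(-69))*(-3*7 - 1*24) = (-(8 + 69)/69)*(-21 - 24) = -1/69*77*(-45) = -77/69*(-45) = 1155/23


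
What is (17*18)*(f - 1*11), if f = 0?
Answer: -3366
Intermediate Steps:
(17*18)*(f - 1*11) = (17*18)*(0 - 1*11) = 306*(0 - 11) = 306*(-11) = -3366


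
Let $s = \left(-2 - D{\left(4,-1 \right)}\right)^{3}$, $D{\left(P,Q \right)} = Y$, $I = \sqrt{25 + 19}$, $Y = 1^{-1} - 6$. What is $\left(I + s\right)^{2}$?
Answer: $773 + 108 \sqrt{11} \approx 1131.2$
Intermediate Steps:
$Y = -5$ ($Y = 1 - 6 = -5$)
$I = 2 \sqrt{11}$ ($I = \sqrt{44} = 2 \sqrt{11} \approx 6.6332$)
$D{\left(P,Q \right)} = -5$
$s = 27$ ($s = \left(-2 - -5\right)^{3} = \left(-2 + 5\right)^{3} = 3^{3} = 27$)
$\left(I + s\right)^{2} = \left(2 \sqrt{11} + 27\right)^{2} = \left(27 + 2 \sqrt{11}\right)^{2}$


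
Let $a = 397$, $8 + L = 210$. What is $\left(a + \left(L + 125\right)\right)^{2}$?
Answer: $524176$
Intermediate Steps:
$L = 202$ ($L = -8 + 210 = 202$)
$\left(a + \left(L + 125\right)\right)^{2} = \left(397 + \left(202 + 125\right)\right)^{2} = \left(397 + 327\right)^{2} = 724^{2} = 524176$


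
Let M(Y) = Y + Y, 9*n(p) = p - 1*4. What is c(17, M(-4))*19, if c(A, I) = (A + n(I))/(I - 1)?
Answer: -893/27 ≈ -33.074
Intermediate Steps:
n(p) = -4/9 + p/9 (n(p) = (p - 1*4)/9 = (p - 4)/9 = (-4 + p)/9 = -4/9 + p/9)
M(Y) = 2*Y
c(A, I) = (-4/9 + A + I/9)/(-1 + I) (c(A, I) = (A + (-4/9 + I/9))/(I - 1) = (-4/9 + A + I/9)/(-1 + I))
c(17, M(-4))*19 = ((-4 + 2*(-4) + 9*17)/(9*(-1 + 2*(-4))))*19 = ((-4 - 8 + 153)/(9*(-1 - 8)))*19 = ((1/9)*141/(-9))*19 = ((1/9)*(-1/9)*141)*19 = -47/27*19 = -893/27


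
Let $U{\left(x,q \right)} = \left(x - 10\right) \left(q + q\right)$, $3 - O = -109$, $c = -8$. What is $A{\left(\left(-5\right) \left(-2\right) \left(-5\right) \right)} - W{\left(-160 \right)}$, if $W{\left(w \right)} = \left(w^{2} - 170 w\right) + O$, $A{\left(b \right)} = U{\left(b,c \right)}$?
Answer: $-51952$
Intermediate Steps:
$O = 112$ ($O = 3 - -109 = 3 + 109 = 112$)
$U{\left(x,q \right)} = 2 q \left(-10 + x\right)$ ($U{\left(x,q \right)} = \left(-10 + x\right) 2 q = 2 q \left(-10 + x\right)$)
$A{\left(b \right)} = 160 - 16 b$ ($A{\left(b \right)} = 2 \left(-8\right) \left(-10 + b\right) = 160 - 16 b$)
$W{\left(w \right)} = 112 + w^{2} - 170 w$ ($W{\left(w \right)} = \left(w^{2} - 170 w\right) + 112 = 112 + w^{2} - 170 w$)
$A{\left(\left(-5\right) \left(-2\right) \left(-5\right) \right)} - W{\left(-160 \right)} = \left(160 - 16 \left(-5\right) \left(-2\right) \left(-5\right)\right) - \left(112 + \left(-160\right)^{2} - -27200\right) = \left(160 - 16 \cdot 10 \left(-5\right)\right) - \left(112 + 25600 + 27200\right) = \left(160 - -800\right) - 52912 = \left(160 + 800\right) - 52912 = 960 - 52912 = -51952$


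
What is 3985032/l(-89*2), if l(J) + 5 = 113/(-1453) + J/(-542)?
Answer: -1569158155416/1870121 ≈ -8.3907e+5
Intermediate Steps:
l(J) = -7378/1453 - J/542 (l(J) = -5 + (113/(-1453) + J/(-542)) = -5 + (113*(-1/1453) + J*(-1/542)) = -5 + (-113/1453 - J/542) = -7378/1453 - J/542)
3985032/l(-89*2) = 3985032/(-7378/1453 - (-89)*2/542) = 3985032/(-7378/1453 - 1/542*(-178)) = 3985032/(-7378/1453 + 89/271) = 3985032/(-1870121/393763) = 3985032*(-393763/1870121) = -1569158155416/1870121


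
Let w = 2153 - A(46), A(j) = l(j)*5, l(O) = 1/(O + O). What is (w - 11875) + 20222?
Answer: 965995/92 ≈ 10500.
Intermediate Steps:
l(O) = 1/(2*O)
A(j) = 5/(2*j) (A(j) = (1/(2*j))*5 = 5/(2*j))
w = 198071/92 (w = 2153 - 5/(2*46) = 2153 - 1*5/92 = 2153 - 5/92 = 198071/92 ≈ 2152.9)
(w - 11875) + 20222 = (198071/92 - 11875) + 20222 = -894429/92 + 20222 = 965995/92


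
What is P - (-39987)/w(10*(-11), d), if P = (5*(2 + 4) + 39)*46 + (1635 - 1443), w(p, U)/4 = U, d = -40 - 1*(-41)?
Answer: 53451/4 ≈ 13363.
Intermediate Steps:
d = 1 (d = -40 + 41 = 1)
w(p, U) = 4*U
P = 3366 (P = (5*6 + 39)*46 + 192 = (30 + 39)*46 + 192 = 69*46 + 192 = 3174 + 192 = 3366)
P - (-39987)/w(10*(-11), d) = 3366 - (-39987)/(4*1) = 3366 - (-39987)/4 = 3366 - 1*(-39987/4) = 3366 + 39987/4 = 53451/4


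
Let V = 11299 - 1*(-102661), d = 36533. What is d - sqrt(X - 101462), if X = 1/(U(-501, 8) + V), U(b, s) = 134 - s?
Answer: 36533 - 33*I*sqrt(1212663332594)/114086 ≈ 36533.0 - 318.53*I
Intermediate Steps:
V = 113960 (V = 11299 + 102661 = 113960)
X = 1/114086 (X = 1/((134 - 1*8) + 113960) = 1/((134 - 8) + 113960) = 1/(126 + 113960) = 1/114086 ≈ 8.7653e-6)
d - sqrt(X - 101462) = 36533 - sqrt(1/114086 - 101462) = 36533 - sqrt(-11575393731/114086) = 36533 - 33*I*sqrt(1212663332594)/114086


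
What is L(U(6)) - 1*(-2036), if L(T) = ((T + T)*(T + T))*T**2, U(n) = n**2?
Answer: 6720500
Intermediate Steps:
L(T) = 4*T**4 (L(T) = ((2*T)*(2*T))*T**2 = (4*T**2)*T**2 = 4*T**4)
L(U(6)) - 1*(-2036) = 4*(6**2)**4 - 1*(-2036) = 4*36**4 + 2036 = 4*1679616 + 2036 = 6718464 + 2036 = 6720500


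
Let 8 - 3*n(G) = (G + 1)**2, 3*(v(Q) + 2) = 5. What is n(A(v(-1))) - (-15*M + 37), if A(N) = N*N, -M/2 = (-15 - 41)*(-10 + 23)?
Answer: 5298677/243 ≈ 21805.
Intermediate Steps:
v(Q) = -1/3 (v(Q) = -2 + (1/3)*5 = -2 + 5/3 = -1/3)
M = 1456 (M = -2*(-15 - 41)*(-10 + 23) = -(-112)*13 = -2*(-728) = 1456)
A(N) = N**2
n(G) = 8/3 - (1 + G)**2/3 (n(G) = 8/3 - (G + 1)**2/3 = 8/3 - (1 + G)**2/3)
n(A(v(-1))) - (-15*M + 37) = (8/3 - (1 + (-1/3)**2)**2/3) - (-15*1456 + 37) = (8/3 - (1 + 1/9)**2/3) - (-21840 + 37) = (8/3 - (10/9)**2/3) - 1*(-21803) = (8/3 - 1/3*100/81) + 21803 = (8/3 - 100/243) + 21803 = 548/243 + 21803 = 5298677/243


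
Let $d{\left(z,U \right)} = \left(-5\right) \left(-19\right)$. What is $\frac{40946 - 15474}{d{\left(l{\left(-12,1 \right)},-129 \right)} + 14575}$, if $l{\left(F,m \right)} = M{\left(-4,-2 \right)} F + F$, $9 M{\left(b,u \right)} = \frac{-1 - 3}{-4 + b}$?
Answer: $\frac{12736}{7335} \approx 1.7363$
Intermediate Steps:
$M{\left(b,u \right)} = - \frac{4}{9 \left(-4 + b\right)}$ ($M{\left(b,u \right)} = \frac{\left(-1 - 3\right) \frac{1}{-4 + b}}{9} = \frac{\left(-4\right) \frac{1}{-4 + b}}{9} = - \frac{4}{9 \left(-4 + b\right)}$)
$l{\left(F,m \right)} = \frac{19 F}{18}$ ($l{\left(F,m \right)} = - \frac{4}{-36 + 9 \left(-4\right)} F + F = - \frac{4}{-36 - 36} F + F = - \frac{4}{-72} F + F = \left(-4\right) \left(- \frac{1}{72}\right) F + F = \frac{F}{18} + F = \frac{19 F}{18}$)
$d{\left(z,U \right)} = 95$
$\frac{40946 - 15474}{d{\left(l{\left(-12,1 \right)},-129 \right)} + 14575} = \frac{40946 - 15474}{95 + 14575} = \frac{25472}{14670} = 25472 \cdot \frac{1}{14670} = \frac{12736}{7335}$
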